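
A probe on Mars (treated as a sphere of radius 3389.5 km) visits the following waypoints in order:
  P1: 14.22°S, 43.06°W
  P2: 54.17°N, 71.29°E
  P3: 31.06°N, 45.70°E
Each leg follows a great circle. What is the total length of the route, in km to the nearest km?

Leg P1→P2: central angle 2.0188 rad, distance 6842.6 km.
Leg P2→P3: central angle 0.5144 rad, distance 1743.7 km.
Total: 6842.6 + 1743.7 ≈ 8586 km.

8586 km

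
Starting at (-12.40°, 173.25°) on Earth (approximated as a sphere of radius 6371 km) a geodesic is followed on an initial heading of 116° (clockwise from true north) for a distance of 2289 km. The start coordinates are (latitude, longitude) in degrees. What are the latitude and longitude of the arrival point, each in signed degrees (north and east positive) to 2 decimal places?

Angular distance δ = d/R = 2289/6371 = 0.35928 rad; initial bearing θ = 2.0246 rad.
sin φ₂ = sin φ₁ cos δ + cos φ₁ sin δ cos θ = (-0.2147)(0.9361) + (0.9767)(0.3516)(-0.4384) = -0.3516, so φ₂ = -20.58°.
Δλ = atan2(sin θ sin δ cos φ₁, cos δ − sin φ₁ sin φ₂) = atan2(0.3086, 0.8607) = 19.729°.
λ₂ = 173.250° + 19.729° = 192.98° → -167.02° after wrapping to (−180°, 180°].

-20.58°, -167.02°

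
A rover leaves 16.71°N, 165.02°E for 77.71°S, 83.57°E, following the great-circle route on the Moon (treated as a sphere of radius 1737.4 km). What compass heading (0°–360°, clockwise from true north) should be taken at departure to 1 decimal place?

192.6°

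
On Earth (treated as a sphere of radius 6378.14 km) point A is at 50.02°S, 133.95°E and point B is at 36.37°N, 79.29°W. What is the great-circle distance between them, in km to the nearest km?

Let φ₁ = -0.8730 rad, φ₂ = 0.6348 rad, and Δλ = 2.5614 rad.
Haversine: a = sin²(Δφ/2) + cos φ₁ cos φ₂ sin²(Δλ/2) = 0.4685 + (0.6425)(0.8052)(0.9182) = 0.94355.
Central angle c = 2·arcsin(√a) = 2.66183 rad.
Distance = R·c = 6378.14 × 2.6618 ≈ 16978 km.

16978 km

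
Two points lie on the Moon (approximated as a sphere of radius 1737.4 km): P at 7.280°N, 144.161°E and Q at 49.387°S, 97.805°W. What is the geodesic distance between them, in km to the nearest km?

With latitudes φ₁ = 7.280°, φ₂ = -49.387° and longitude difference Δλ = 118.034°:
cos c = sin φ₁ sin φ₂ + cos φ₁ cos φ₂ cos Δλ = (0.1267)(-0.7591) + (0.9919)(0.6509)(-0.4700) = -0.39967,
so c = arccos(-0.39967) = 1.98195 rad.
Distance = R·c = 1737.4 × 1.9820 ≈ 3443 km.

3443 km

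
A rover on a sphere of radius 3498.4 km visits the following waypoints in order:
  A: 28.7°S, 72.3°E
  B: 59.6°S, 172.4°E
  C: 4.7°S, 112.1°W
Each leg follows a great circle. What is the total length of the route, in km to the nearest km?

9097 km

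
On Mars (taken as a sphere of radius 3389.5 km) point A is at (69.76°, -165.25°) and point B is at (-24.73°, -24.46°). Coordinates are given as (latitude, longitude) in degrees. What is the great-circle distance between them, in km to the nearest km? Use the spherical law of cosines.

Let φ₁ = 1.2175 rad, φ₂ = -0.4316 rad, and Δλ = 2.4572 rad.
cos c = sin φ₁ sin φ₂ + cos φ₁ cos φ₂ cos Δλ = (0.9383)(-0.4183) + (0.3460)(0.9083)(-0.7748) = -0.63598,
so c = arccos(-0.63598) = 2.26008 rad.
Distance = R·c = 3389.5 × 2.2601 ≈ 7661 km.

7661 km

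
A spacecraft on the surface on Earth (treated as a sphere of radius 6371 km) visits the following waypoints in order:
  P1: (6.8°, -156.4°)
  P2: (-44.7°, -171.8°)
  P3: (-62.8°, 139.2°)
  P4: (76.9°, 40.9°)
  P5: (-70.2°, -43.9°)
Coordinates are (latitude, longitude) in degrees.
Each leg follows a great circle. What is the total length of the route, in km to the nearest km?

43760 km

Leg P1→P2: central angle 0.9308 rad, distance 5930.3 km.
Leg P2→P3: central angle 0.5758 rad, distance 3668.3 km.
Leg P3→P4: central angle 2.6492 rad, distance 16878.3 km.
Leg P4→P5: central angle 2.7127 rad, distance 17282.8 km.
Total: 5930.3 + 3668.3 + 16878.3 + 17282.8 ≈ 43760 km.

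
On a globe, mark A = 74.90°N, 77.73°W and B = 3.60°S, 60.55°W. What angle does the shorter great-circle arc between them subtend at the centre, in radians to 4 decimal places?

1.3819 rad

With latitudes φ₁ = 74.900°, φ₂ = -3.600° and longitude difference Δλ = 17.180°:
Haversine: a = sin²(Δφ/2) + cos φ₁ cos φ₂ sin²(Δλ/2) = 0.4003 + (0.2605)(0.9980)(0.0223) = 0.40612.
Central angle c = 2·arcsin(√a) = 1.38191 rad.
So the angular separation is 1.3819 rad.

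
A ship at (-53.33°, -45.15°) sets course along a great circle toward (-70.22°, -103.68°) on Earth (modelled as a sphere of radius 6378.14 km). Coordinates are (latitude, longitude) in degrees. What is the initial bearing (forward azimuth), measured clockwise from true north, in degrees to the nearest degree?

Δλ = -58.530° = -1.0215 rad.
y = sin Δλ · cos φ₂ = (-0.8529)(0.3384) = -0.2886
x = cos φ₁ sin φ₂ − sin φ₁ cos φ₂ cos Δλ = (0.5972)(-0.9410) − (-0.8021)(0.3384)(0.5221) = -0.4203
θ = atan2(y, x) = -145.52°; adding 360° gives 214°.

214°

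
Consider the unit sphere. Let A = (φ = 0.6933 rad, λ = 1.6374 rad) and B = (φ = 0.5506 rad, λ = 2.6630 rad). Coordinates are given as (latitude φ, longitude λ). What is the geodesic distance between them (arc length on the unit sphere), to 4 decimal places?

In radians: φ₁ = 0.6933, φ₂ = 0.5506, Δλ = 58.763° = 1.0256 rad.
cos c = sin φ₁ sin φ₂ + cos φ₁ cos φ₂ cos Δλ = (0.6391)(0.5232) + (0.7691)(0.8522)(0.5186) = 0.67428,
so c = arccos(0.67428) = 0.83080 rad.
On the unit sphere the arc length equals the central angle: 0.8308.

0.8308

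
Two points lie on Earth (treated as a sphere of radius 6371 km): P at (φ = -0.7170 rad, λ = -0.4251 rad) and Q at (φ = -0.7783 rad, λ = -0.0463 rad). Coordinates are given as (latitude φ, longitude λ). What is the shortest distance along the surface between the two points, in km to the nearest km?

With latitudes φ₁ = -41.081°, φ₂ = -44.593° and longitude difference Δλ = 21.704°:
cos c = sin φ₁ sin φ₂ + cos φ₁ cos φ₂ cos Δλ = (-0.6571)(-0.7021) + (0.7538)(0.7121)(0.9291) = 0.96007,
so c = arccos(0.96007) = 0.28355 rad.
Distance = R·c = 6371 × 0.2835 ≈ 1806 km.

1806 km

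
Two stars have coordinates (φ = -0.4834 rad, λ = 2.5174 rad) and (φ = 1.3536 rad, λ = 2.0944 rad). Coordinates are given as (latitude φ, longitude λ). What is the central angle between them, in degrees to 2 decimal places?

Let φ₁ = -0.4834 rad, φ₂ = 1.3536 rad, and Δλ = -0.4230 rad.
Haversine: a = sin²(Δφ/2) + cos φ₁ cos φ₂ sin²(Δλ/2) = 0.6315 + (0.8854)(0.2155)(0.0441) = 0.63994.
Central angle c = 2·arcsin(√a) = 1.85447 rad.
So the angular separation is 106.25°.

106.25°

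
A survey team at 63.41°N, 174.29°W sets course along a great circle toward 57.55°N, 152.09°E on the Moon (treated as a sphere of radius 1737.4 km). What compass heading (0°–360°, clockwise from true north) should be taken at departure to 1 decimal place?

265.8°

Δλ = -33.620° = -0.5868 rad.
y = sin Δλ · cos φ₂ = (-0.5537)(0.5366) = -0.2971
x = cos φ₁ sin φ₂ − sin φ₁ cos φ₂ cos Δλ = (0.4476)(0.8439) − (0.8942)(0.5366)(0.8327) = -0.0218
θ = atan2(y, x) = -94.20°; adding 360° gives 265.8°.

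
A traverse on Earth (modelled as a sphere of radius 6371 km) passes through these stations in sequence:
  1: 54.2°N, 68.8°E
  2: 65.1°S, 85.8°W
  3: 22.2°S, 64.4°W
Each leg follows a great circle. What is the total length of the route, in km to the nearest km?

23182 km

Leg 1→2: central angle 2.8513 rad, distance 18165.4 km.
Leg 2→3: central angle 0.7874 rad, distance 5016.7 km.
Total: 18165.4 + 5016.7 ≈ 23182 km.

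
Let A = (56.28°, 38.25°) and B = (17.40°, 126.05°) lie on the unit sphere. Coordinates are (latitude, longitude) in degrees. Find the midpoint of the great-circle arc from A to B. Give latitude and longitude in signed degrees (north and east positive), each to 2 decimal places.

45.22°, 96.43°

The central angle between A and B is δ = 1.2984 rad.
With f = 0.5, the slerp weights are sin((1−f)δ)/sin δ = 0.6277 and sin(fδ)/sin δ = 0.6277.
Weighted sum of the unit vectors: (0.6277)·(0.4360,0.3437,0.8318) + (0.6277)·(-0.5616,0.7715,0.2990) = (-0.0788, 0.7000, 0.7098).
Converting back: φ = atan2(z, √(x²+y²)) = 45.22°, λ = atan2(y, x) = 96.43°.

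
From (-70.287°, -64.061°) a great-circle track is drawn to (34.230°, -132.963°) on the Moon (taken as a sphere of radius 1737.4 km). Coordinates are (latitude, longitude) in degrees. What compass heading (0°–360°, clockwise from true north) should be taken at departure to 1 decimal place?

301.3°

With φ₁ = -1.2267, φ₂ = 0.5974, Δλ = -1.2026 rad, the forward-azimuth formula gives
θ = atan2( sin Δλ cos φ₂ , cos φ₁ sin φ₂ − sin φ₁ cos φ₂ cos Δλ ) = atan2(-0.7714, 0.4699) = -58.65°.
Adding 360° brings this into [0°, 360°): 301.3°.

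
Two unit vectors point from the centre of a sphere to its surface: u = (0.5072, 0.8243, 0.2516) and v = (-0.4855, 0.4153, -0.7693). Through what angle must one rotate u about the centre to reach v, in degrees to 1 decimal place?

95.6°

u·v = -0.0975; |u| = 1.0000, |v| = 1.0000.
cos θ = (u·v)/(|u||v|) = -0.0975, so θ = 95.6°.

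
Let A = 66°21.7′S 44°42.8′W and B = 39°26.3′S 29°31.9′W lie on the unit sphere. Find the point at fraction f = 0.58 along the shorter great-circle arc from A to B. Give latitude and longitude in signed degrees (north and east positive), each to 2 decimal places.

-50.95°, -33.68°

Central angle δ = 0.4932 rad. Interpolating on the sphere with fraction f = 0.58:
P = [sin((1−f)δ)·A + sin(fδ)·B] / sin δ = 0.4344·A + 0.5960·B in Cartesian coordinates,
giving P = (0.5243, -0.3494, -0.7766), i.e. latitude -50.95°, longitude -33.68°.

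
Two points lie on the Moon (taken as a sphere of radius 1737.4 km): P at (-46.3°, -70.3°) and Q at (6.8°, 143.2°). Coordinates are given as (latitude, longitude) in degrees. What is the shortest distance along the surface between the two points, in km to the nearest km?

3976 km

In radians: φ₁ = -0.8081, φ₂ = 0.1187, Δλ = -146.500° = -2.5569 rad.
cos c = sin φ₁ sin φ₂ + cos φ₁ cos φ₂ cos Δλ = (-0.7230)(0.1184) + (0.6909)(0.9930)(-0.8339) = -0.65767,
so c = arccos(-0.65767) = 2.28851 rad.
Distance = R·c = 1737.4 × 2.2885 ≈ 3976 km.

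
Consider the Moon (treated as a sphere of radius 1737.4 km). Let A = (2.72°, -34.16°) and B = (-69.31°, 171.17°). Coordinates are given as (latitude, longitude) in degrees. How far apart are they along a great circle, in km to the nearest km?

3375 km

With latitudes φ₁ = 2.720°, φ₂ = -69.310° and longitude difference Δλ = -154.670°:
cos c = sin φ₁ sin φ₂ + cos φ₁ cos φ₂ cos Δλ = (0.0475)(-0.9355) + (0.9989)(0.3533)(-0.9039) = -0.36338,
so c = arccos(-0.36338) = 1.94269 rad.
Distance = R·c = 1737.4 × 1.9427 ≈ 3375 km.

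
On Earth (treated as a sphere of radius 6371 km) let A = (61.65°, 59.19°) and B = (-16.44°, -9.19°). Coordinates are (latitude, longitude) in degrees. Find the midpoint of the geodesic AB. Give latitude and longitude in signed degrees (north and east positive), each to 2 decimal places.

26.13°, 12.08°

Central angle δ = 1.6521 rad. Interpolating on the sphere with fraction f = 0.5:
P = [sin((1−f)δ)·A + sin(fδ)·B] / sin δ = 0.7377·A + 0.7377·B in Cartesian coordinates,
giving P = (0.8779, 0.1879, 0.4405), i.e. latitude 26.13°, longitude 12.08°.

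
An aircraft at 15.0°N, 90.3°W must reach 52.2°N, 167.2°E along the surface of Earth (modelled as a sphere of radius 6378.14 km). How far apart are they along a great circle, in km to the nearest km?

9531 km

Let φ₁ = 0.2618 rad, φ₂ = 0.9111 rad, and Δλ = -1.7890 rad.
cos c = sin φ₁ sin φ₂ + cos φ₁ cos φ₂ cos Δλ = (0.2588)(0.7902) + (0.9659)(0.6129)(-0.2164) = 0.07637,
so c = arccos(0.07637) = 1.49435 rad.
Distance = R·c = 6378.14 × 1.4944 ≈ 9531 km.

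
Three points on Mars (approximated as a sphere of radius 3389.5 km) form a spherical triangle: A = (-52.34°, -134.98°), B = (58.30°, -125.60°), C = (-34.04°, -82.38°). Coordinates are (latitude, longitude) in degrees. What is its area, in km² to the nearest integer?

10505388 km²

Side lengths (central angles): a = 1.7304, b = 0.7218, c = 1.9356 rad; semiperimeter s = 2.1939.
By l'Huilier's theorem, tan(E/4) = √[tan(s/2) tan((s−a)/2) tan((s−b)/2) tan((s−c)/2)], giving spherical excess E = 0.9144 rad.
Area = E·R² = 0.9144 × (3389.5)² ≈ 10505388 km².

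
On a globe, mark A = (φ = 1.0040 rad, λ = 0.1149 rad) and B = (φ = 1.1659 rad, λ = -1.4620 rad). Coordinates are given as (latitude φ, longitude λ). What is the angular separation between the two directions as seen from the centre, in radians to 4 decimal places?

Let φ₁ = 1.0040 rad, φ₂ = 1.1659 rad, and Δλ = -1.5769 rad.
cos c = sin φ₁ sin φ₂ + cos φ₁ cos φ₂ cos Δλ = (0.8436)(0.9191) + (0.5369)(0.3939)(-0.0061) = 0.77412,
so c = arccos(0.77412) = 0.68547 rad.
So the angular separation is 0.6855 rad.

0.6855 rad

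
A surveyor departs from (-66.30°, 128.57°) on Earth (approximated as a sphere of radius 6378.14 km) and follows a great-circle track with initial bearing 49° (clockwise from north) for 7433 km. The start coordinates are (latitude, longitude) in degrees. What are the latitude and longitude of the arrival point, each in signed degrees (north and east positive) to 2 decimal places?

-6.82°, 172.88°

Angular distance δ = d/R = 7433/6378.14 = 1.16539 rad; initial bearing θ = 0.8552 rad.
sin φ₂ = sin φ₁ cos δ + cos φ₁ sin δ cos θ = (-0.9157)(0.3944) + (0.4019)(0.9189)(0.6561) = -0.1188, so φ₂ = -6.82°.
Δλ = atan2(sin θ sin δ cos φ₁, cos δ − sin φ₁ sin φ₂) = atan2(0.2788, 0.2856) = 44.305°.
λ₂ = 128.570° + 44.305° = 172.88°.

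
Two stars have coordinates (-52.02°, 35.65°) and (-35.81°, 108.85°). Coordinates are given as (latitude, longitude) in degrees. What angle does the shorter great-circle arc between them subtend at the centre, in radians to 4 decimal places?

Let φ₁ = -0.9079 rad, φ₂ = -0.6250 rad, and Δλ = 1.2776 rad.
Haversine: a = sin²(Δφ/2) + cos φ₁ cos φ₂ sin²(Δλ/2) = 0.0199 + (0.6154)(0.8110)(0.3555) = 0.19728.
Central angle c = 2·arcsin(√a) = 0.92049 rad.
So the angular separation is 0.9205 rad.

0.9205 rad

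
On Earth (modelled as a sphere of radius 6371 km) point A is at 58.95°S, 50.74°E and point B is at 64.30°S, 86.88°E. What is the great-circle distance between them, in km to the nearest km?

1969 km

In radians: φ₁ = -1.0289, φ₂ = -1.1222, Δλ = 36.140° = 0.6308 rad.
cos c = sin φ₁ sin φ₂ + cos φ₁ cos φ₂ cos Δλ = (-0.8567)(-0.9011) + (0.5158)(0.4337)(0.8076) = 0.95260,
so c = arccos(0.95260) = 0.30911 rad.
Distance = R·c = 6371 × 0.3091 ≈ 1969 km.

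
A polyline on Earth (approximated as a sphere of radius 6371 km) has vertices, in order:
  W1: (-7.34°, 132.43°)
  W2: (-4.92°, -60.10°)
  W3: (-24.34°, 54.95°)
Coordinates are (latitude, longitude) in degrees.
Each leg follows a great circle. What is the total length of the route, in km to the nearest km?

Leg W1→W2: central angle 2.8360 rad, distance 18067.9 km.
Leg W2→W3: central angle 1.9273 rad, distance 12278.9 km.
Total: 18067.9 + 12278.9 ≈ 30347 km.

30347 km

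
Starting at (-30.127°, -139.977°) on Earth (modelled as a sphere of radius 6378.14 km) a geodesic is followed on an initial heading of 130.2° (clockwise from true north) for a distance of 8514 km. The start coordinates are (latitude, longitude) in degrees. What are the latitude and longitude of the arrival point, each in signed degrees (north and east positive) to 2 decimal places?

-41.31°, -41.34°

Angular distance δ = d/R = 8514/6378.14 = 1.33487 rad; initial bearing θ = 2.2724 rad.
sin φ₂ = sin φ₁ cos δ + cos φ₁ sin δ cos θ = (-0.5019)(0.2337) + (0.8649)(0.9723)(-0.6455) = -0.6601, so φ₂ = -41.31°.
Δλ = atan2(sin θ sin δ cos φ₁, cos δ − sin φ₁ sin φ₂) = atan2(0.6423, -0.0976) = 98.639°.
λ₂ = -139.977° + 98.639° = -41.34°.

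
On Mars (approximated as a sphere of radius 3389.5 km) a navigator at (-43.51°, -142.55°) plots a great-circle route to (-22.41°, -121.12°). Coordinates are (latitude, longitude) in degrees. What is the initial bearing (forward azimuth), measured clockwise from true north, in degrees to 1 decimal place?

46.9°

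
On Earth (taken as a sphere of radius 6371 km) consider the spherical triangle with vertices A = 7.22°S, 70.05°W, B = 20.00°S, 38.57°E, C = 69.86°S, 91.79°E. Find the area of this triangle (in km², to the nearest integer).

Side lengths (central angles): a = 1.0300, b = 1.7789, c = 1.8283 rad; semiperimeter s = 2.3186.
By l'Huilier's theorem, tan(E/4) = √[tan(s/2) tan((s−a)/2) tan((s−b)/2) tan((s−c)/2)], giving spherical excess E = 1.3293 rad.
Area = E·R² = 1.3293 × (6371)² ≈ 53956412 km².

53956412 km²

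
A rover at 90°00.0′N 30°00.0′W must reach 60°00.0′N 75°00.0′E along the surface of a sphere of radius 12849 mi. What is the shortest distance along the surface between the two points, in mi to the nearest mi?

6728 mi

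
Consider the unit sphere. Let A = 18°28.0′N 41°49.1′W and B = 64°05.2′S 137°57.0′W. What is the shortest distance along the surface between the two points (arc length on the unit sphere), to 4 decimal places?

1.9062

Let φ₁ = 0.3223 rad, φ₂ = -1.1185 rad, and Δλ = -1.6778 rad.
cos c = sin φ₁ sin φ₂ + cos φ₁ cos φ₂ cos Δλ = (0.3168)(-0.8995) + (0.9485)(0.4370)(-0.1068) = -0.32918,
so c = arccos(-0.32918) = 1.90623 rad.
On the unit sphere the arc length equals the central angle: 1.9062.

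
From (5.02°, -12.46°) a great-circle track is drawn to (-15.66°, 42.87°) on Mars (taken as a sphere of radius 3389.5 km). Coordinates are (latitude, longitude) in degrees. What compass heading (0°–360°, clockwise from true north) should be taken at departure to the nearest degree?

112°

With φ₁ = 0.0876, φ₂ = -0.2733, Δλ = 0.9657 rad, the forward-azimuth formula gives
θ = atan2( sin Δλ cos φ₂ , cos φ₁ sin φ₂ − sin φ₁ cos φ₂ cos Δλ ) = atan2(0.7919, -0.3168) = 111.80°.
So the initial bearing is 112°.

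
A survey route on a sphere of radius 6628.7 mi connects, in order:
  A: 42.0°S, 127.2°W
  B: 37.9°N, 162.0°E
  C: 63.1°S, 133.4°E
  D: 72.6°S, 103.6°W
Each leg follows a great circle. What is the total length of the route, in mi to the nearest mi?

Leg A→B: central angle 1.7908 rad, distance 11870.4 mi.
Leg B→C: central angle 1.8074 rad, distance 11980.5 mi.
Leg C→D: central angle 0.6804 rad, distance 4510.4 mi.
Total: 11870.4 + 11980.5 + 4510.4 ≈ 28361 mi.

28361 mi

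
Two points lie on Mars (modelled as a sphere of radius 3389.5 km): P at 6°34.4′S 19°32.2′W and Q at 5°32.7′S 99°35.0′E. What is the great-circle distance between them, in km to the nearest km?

6983 km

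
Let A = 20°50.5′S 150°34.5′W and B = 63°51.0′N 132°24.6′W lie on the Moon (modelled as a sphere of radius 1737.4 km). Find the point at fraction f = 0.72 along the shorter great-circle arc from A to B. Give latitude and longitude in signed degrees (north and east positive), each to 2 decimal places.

40.39°, -141.40°

Central angle δ = 1.4987 rad. Interpolating on the sphere with fraction f = 0.72:
P = [sin((1−f)δ)·A + sin(fδ)·B] / sin δ = 0.4085·A + 0.8838·B in Cartesian coordinates,
giving P = (-0.5952, -0.4752, 0.6480), i.e. latitude 40.39°, longitude -141.40°.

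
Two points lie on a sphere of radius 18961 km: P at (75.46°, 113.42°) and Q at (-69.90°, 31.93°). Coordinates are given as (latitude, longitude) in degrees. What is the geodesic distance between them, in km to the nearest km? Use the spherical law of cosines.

In radians: φ₁ = 1.3170, φ₂ = -1.2200, Δλ = -81.490° = -1.4223 rad.
cos c = sin φ₁ sin φ₂ + cos φ₁ cos φ₂ cos Δλ = (0.9680)(-0.9391) + (0.2511)(0.3437)(0.1480) = -0.89625,
so c = arccos(-0.89625) = 2.68204 rad.
Distance = R·c = 18961 × 2.6820 ≈ 50854 km.

50854 km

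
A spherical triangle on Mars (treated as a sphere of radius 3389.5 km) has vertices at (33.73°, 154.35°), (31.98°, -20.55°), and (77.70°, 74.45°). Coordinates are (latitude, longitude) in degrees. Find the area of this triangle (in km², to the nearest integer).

Side lengths (central angles): a = 1.0452, b = 0.9599, c = 1.9917 rad; semiperimeter s = 1.9984.
By l'Huilier's theorem, tan(E/4) = √[tan(s/2) tan((s−a)/2) tan((s−b)/2) tan((s−c)/2)], giving spherical excess E = 0.1569 rad.
Area = E·R² = 0.1569 × (3389.5)² ≈ 1803118 km².

1803118 km²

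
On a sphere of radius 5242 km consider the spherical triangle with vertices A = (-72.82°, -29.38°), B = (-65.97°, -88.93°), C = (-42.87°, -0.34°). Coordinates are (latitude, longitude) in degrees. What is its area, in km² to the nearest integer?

Side lengths (central angles): a = 0.8909, b = 0.5749, c = 0.3666 rad; semiperimeter s = 0.9162.
By l'Huilier's theorem, tan(E/4) = √[tan(s/2) tan((s−a)/2) tan((s−b)/2) tan((s−c)/2)], giving spherical excess E = 0.0697 rad.
Area = E·R² = 0.0697 × (5242)² ≈ 1914184 km².

1914184 km²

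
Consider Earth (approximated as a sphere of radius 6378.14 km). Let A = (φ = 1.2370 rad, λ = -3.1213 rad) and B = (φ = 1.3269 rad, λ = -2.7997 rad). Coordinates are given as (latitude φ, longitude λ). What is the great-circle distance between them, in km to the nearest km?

812 km

Let φ₁ = 1.2370 rad, φ₂ = 1.3269 rad, and Δλ = 0.3216 rad.
cos c = sin φ₁ sin φ₂ + cos φ₁ cos φ₂ cos Δλ = (0.9448)(0.9704) + (0.3276)(0.2415)(0.9487) = 0.99191,
so c = arccos(0.99191) = 0.12732 rad.
Distance = R·c = 6378.14 × 0.1273 ≈ 812 km.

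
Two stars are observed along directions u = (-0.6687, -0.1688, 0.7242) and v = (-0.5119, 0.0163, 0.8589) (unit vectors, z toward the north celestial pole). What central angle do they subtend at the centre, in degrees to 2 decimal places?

15.95°

u·v = 0.9616; |u| = 1.0001, |v| = 1.0000.
cos θ = (u·v)/(|u||v|) = 0.9615, so θ = 15.95°.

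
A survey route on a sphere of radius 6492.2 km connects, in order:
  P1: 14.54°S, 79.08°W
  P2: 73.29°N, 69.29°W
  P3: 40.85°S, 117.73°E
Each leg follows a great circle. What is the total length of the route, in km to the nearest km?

26679 km

Leg P1→P2: central angle 1.5370 rad, distance 9978.4 km.
Leg P2→P3: central angle 2.5724 rad, distance 16700.4 km.
Total: 9978.4 + 16700.4 ≈ 26679 km.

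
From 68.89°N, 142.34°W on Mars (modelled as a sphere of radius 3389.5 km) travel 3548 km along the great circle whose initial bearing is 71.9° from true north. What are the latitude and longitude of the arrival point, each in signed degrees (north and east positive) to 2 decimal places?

34.31°, -47.43°

Angular distance δ = d/R = 3548/3389.5 = 1.04676 rad; initial bearing θ = 1.2549 rad.
sin φ₂ = sin φ₁ cos δ + cos φ₁ sin δ cos θ = (0.9329)(0.5004) + (0.3602)(0.8658)(0.3107) = 0.5637, so φ₂ = 34.31°.
Δλ = atan2(sin θ sin δ cos φ₁, cos δ − sin φ₁ sin φ₂) = atan2(0.2964, -0.0255) = 94.911°.
λ₂ = -142.340° + 94.911° = -47.43°.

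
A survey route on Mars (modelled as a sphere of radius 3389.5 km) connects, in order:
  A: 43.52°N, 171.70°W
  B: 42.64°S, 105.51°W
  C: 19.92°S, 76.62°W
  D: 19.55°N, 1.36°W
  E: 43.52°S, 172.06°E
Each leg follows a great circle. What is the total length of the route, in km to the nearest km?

22290 km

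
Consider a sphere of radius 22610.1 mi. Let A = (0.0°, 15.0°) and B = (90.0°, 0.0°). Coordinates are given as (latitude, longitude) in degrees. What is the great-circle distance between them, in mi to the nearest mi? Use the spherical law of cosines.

35516 mi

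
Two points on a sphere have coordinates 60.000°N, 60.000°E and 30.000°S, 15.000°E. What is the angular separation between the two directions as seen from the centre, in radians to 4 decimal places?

1.6980 rad

In radians: φ₁ = 1.0472, φ₂ = -0.5236, Δλ = -45.000° = -0.7854 rad.
Haversine: a = sin²(Δφ/2) + cos φ₁ cos φ₂ sin²(Δλ/2) = 0.5000 + (0.5000)(0.8660)(0.1464) = 0.56341.
Central angle c = 2·arcsin(√a) = 1.69797 rad.
So the angular separation is 1.6980 rad.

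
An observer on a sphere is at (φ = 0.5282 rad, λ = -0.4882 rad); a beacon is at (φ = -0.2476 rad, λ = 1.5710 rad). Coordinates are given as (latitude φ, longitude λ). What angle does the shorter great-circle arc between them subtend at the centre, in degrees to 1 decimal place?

121.1°

With latitudes φ₁ = 30.264°, φ₂ = -14.186° and longitude difference Δλ = 117.983°:
cos c = sin φ₁ sin φ₂ + cos φ₁ cos φ₂ cos Δλ = (0.5040)(-0.2451) + (0.8637)(0.9695)(-0.4692) = -0.51642,
so c = arccos(-0.51642) = 2.11347 rad.
So the angular separation is 121.1°.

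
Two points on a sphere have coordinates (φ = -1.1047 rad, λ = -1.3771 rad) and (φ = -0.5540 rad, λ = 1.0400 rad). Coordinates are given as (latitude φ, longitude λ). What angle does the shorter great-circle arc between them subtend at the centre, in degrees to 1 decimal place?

In radians: φ₁ = -1.1047, φ₂ = -0.5540, Δλ = 138.490° = 2.4171 rad.
Haversine: a = sin²(Δφ/2) + cos φ₁ cos φ₂ sin²(Δλ/2) = 0.0739 + (0.4494)(0.8504)(0.8744) = 0.40811.
Central angle c = 2·arcsin(√a) = 1.38596 rad.
So the angular separation is 79.4°.

79.4°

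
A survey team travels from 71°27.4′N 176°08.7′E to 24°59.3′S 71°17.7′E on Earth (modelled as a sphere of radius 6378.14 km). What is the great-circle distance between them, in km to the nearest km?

13171 km

With latitudes φ₁ = 71.457°, φ₂ = -24.988° and longitude difference Δλ = -104.850°:
cos c = sin φ₁ sin φ₂ + cos φ₁ cos φ₂ cos Δλ = (0.9481)(-0.4224) + (0.3180)(0.9064)(-0.2563) = -0.47438,
so c = arccos(-0.47438) = 2.06505 rad.
Distance = R·c = 6378.14 × 2.0651 ≈ 13171 km.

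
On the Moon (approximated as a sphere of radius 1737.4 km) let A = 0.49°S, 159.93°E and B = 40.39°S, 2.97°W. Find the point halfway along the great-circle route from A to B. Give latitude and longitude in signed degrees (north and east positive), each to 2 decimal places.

The central angle between A and B is δ = 2.3781 rad.
With f = 0.5, the slerp weights are sin((1−f)δ)/sin δ = 1.3421 and sin(fδ)/sin δ = 1.3421.
Weighted sum of the unit vectors: (1.3421)·(-0.9392,0.3432,-0.0086) + (1.3421)·(0.7606,-0.0395,-0.6480) = (-0.2397, 0.4076, -0.8811).
Converting back: φ = atan2(z, √(x²+y²)) = -61.78°, λ = atan2(y, x) = 120.46°.

-61.78°, 120.46°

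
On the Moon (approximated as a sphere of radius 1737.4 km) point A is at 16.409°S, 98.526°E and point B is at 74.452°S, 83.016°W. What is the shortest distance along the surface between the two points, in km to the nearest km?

2703 km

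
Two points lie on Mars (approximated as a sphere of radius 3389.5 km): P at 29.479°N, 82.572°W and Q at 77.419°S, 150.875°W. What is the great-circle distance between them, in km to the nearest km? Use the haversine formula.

6757 km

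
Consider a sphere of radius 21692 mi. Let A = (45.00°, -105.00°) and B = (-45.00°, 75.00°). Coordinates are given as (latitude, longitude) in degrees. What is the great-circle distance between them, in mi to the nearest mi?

68147 mi

In radians: φ₁ = 0.7854, φ₂ = -0.7854, Δλ = -180.000° = -3.1416 rad.
cos c = sin φ₁ sin φ₂ + cos φ₁ cos φ₂ cos Δλ = (0.7071)(-0.7071) + (0.7071)(0.7071)(-1.0000) = -1.00000,
so c = arccos(-1.00000) = 3.14159 rad.
Distance = R·c = 21692 × 3.1416 ≈ 68147 mi.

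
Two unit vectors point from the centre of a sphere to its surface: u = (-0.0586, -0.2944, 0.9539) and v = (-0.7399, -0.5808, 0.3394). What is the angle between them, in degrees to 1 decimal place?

57.4°

u·v = 0.5381; |u| = 1.0000, |v| = 1.0000.
cos θ = (u·v)/(|u||v|) = 0.5381, so θ = 57.4°.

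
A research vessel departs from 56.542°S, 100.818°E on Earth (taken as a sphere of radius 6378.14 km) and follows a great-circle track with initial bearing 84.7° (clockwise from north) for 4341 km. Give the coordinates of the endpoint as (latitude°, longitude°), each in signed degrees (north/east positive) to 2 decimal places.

-38.05°, 153.54°

Angular distance δ = d/R = 4341/6378.14 = 0.68061 rad; initial bearing θ = 1.4783 rad.
sin φ₂ = sin φ₁ cos δ + cos φ₁ sin δ cos θ = (-0.8343)(0.7772) + (0.5513)(0.6293)(0.0924) = -0.6164, so φ₂ = -38.05°.
Δλ = atan2(sin θ sin δ cos φ₁, cos δ − sin φ₁ sin φ₂) = atan2(0.3454, 0.2630) = 52.720°.
λ₂ = 100.818° + 52.720° = 153.54°.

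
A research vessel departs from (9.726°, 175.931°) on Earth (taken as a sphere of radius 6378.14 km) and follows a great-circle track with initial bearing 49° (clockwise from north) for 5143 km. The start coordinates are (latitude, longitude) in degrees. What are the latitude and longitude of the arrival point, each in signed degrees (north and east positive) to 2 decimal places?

Angular distance δ = d/R = 5143/6378.14 = 0.80635 rad; initial bearing θ = 0.8552 rad.
sin φ₂ = sin φ₁ cos δ + cos φ₁ sin δ cos θ = (0.1689)(0.6921) + (0.9856)(0.7218)(0.6561) = 0.5836, so φ₂ = 35.71°.
Δλ = atan2(sin θ sin δ cos φ₁, cos δ − sin φ₁ sin φ₂) = atan2(0.5369, 0.5935) = 42.131°.
λ₂ = 175.931° + 42.131° = 218.06° → -141.94° after wrapping to (−180°, 180°].

35.71°, -141.94°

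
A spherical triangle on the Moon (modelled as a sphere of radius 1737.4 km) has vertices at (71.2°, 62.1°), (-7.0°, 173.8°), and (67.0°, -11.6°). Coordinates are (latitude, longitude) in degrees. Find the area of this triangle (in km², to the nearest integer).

Side lengths (central angles): a = 2.0924, b = 0.4353, c = 1.8066 rad; semiperimeter s = 2.1672.
By l'Huilier's theorem, tan(E/4) = √[tan(s/2) tan((s−a)/2) tan((s−b)/2) tan((s−c)/2)], giving spherical excess E = 0.4895 rad.
Area = E·R² = 0.4895 × (1737.4)² ≈ 1477444 km².

1477444 km²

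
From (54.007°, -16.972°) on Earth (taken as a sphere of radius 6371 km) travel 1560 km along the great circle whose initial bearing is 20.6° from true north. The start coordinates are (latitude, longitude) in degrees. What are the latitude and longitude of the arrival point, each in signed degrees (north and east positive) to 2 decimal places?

66.68°, -4.53°

Angular distance δ = d/R = 1560/6371 = 0.24486 rad; initial bearing θ = 0.3595 rad.
sin φ₂ = sin φ₁ cos δ + cos φ₁ sin δ cos θ = (0.8091)(0.9702) + (0.5877)(0.2424)(0.9361) = 0.9183, so φ₂ = 66.68°.
Δλ = atan2(sin θ sin δ cos φ₁, cos δ − sin φ₁ sin φ₂) = atan2(0.0501, 0.2272) = 12.443°.
λ₂ = -16.972° + 12.443° = -4.53°.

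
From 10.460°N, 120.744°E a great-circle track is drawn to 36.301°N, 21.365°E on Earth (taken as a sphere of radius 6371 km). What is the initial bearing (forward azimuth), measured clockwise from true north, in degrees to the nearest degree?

307°

Δλ = -99.379° = -1.7345 rad.
y = sin Δλ · cos φ₂ = (-0.9866)(0.8059) = -0.7951
x = cos φ₁ sin φ₂ − sin φ₁ cos φ₂ cos Δλ = (0.9834)(0.5920) − (0.1815)(0.8059)(-0.1630) = 0.6060
θ = atan2(y, x) = -52.69°; adding 360° gives 307°.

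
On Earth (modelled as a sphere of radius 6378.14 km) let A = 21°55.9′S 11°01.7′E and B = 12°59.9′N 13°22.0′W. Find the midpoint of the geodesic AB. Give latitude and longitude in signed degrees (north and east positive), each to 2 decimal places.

Central angle δ = 0.7390 rad. Interpolating on the sphere with fraction f = 0.5:
P = [sin((1−f)δ)·A + sin(fδ)·B] / sin δ = 0.5362·A + 0.5362·B in Cartesian coordinates,
giving P = (0.9965, -0.0256, -0.0797), i.e. latitude -4.57°, longitude -1.47°.

-4.57°, -1.47°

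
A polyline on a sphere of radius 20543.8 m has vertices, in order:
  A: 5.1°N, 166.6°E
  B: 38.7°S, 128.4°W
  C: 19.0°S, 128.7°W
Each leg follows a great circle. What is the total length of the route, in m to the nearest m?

33655 m

Leg A→B: central angle 1.2944 rad, distance 26590.9 m.
Leg B→C: central angle 0.3439 rad, distance 7064.2 m.
Total: 26590.9 + 7064.2 ≈ 33655 m.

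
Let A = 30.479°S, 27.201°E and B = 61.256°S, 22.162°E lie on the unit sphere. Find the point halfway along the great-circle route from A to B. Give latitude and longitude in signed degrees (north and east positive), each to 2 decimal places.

-45.89°, 25.40°

Central angle δ = 0.5403 rad. Interpolating on the sphere with fraction f = 0.5:
P = [sin((1−f)δ)·A + sin(fδ)·B] / sin δ = 0.5188·A + 0.5188·B in Cartesian coordinates,
giving P = (0.6287, 0.2985, -0.7180), i.e. latitude -45.89°, longitude 25.40°.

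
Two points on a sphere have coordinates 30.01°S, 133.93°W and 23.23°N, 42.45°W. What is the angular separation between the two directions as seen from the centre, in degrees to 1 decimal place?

102.6°

In radians: φ₁ = -0.5238, φ₂ = 0.4054, Δλ = 91.480° = 1.5966 rad.
Haversine: a = sin²(Δφ/2) + cos φ₁ cos φ₂ sin²(Δλ/2) = 0.2008 + (0.8659)(0.9189)(0.5129) = 0.60891.
Central angle c = 2·arcsin(√a) = 1.79038 rad.
So the angular separation is 102.6°.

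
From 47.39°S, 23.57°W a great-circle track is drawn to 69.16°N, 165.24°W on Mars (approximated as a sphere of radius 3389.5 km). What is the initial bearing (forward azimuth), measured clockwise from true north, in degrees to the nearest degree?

333°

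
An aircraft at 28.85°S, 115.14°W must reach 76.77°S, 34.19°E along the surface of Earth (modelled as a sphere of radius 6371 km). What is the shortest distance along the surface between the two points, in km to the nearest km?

8084 km

With latitudes φ₁ = -28.850°, φ₂ = -76.770° and longitude difference Δλ = 149.330°:
cos c = sin φ₁ sin φ₂ + cos φ₁ cos φ₂ cos Δλ = (-0.4825)(-0.9735) + (0.8759)(0.2289)(-0.8601) = 0.29730,
so c = arccos(0.29730) = 1.26894 rad.
Distance = R·c = 6371 × 1.2689 ≈ 8084 km.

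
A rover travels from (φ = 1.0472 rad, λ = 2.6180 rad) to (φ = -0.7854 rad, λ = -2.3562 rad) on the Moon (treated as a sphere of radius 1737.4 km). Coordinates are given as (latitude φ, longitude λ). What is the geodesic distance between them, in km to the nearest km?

Let φ₁ = 1.0472 rad, φ₂ = -0.7854 rad, and Δλ = 1.3090 rad.
cos c = sin φ₁ sin φ₂ + cos φ₁ cos φ₂ cos Δλ = (0.8660)(-0.7071) + (0.5000)(0.7071)(0.2588) = -0.52086,
so c = arccos(-0.52086) = 2.11866 rad.
Distance = R·c = 1737.4 × 2.1187 ≈ 3681 km.

3681 km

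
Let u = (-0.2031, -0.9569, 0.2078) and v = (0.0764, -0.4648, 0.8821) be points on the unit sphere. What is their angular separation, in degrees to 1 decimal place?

52.2°

u·v = 0.6126; |u| = 1.0000, |v| = 1.0000.
cos θ = (u·v)/(|u||v|) = 0.6125, so θ = 52.2°.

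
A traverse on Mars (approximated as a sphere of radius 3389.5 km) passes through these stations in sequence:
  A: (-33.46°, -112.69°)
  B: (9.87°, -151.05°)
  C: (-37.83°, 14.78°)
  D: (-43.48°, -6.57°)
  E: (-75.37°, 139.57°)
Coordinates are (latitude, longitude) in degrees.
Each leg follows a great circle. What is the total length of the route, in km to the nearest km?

Leg A→B: central angle 0.9885 rad, distance 3350.4 km.
Leg B→C: central angle 2.6053 rad, distance 8830.6 km.
Leg C→D: central angle 0.2984 rad, distance 1011.4 km.
Leg D→E: central angle 1.0314 rad, distance 3496.0 km.
Total: 3350.4 + 8830.6 + 1011.4 + 3496.0 ≈ 16688 km.

16688 km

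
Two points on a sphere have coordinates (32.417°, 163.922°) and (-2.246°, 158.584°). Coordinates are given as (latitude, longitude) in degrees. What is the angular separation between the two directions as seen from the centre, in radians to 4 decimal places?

0.6114 rad

Let φ₁ = 0.5658 rad, φ₂ = -0.0392 rad, and Δλ = -0.0932 rad.
Haversine: a = sin²(Δφ/2) + cos φ₁ cos φ₂ sin²(Δλ/2) = 0.0887 + (0.8442)(0.9992)(0.0022) = 0.09057.
Central angle c = 2·arcsin(√a) = 0.61139 rad.
So the angular separation is 0.6114 rad.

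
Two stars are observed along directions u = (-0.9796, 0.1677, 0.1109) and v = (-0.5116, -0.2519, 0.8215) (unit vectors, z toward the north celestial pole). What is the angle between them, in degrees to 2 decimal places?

56.63°

u·v = 0.5500; |u| = 1.0000, |v| = 1.0000.
cos θ = (u·v)/(|u||v|) = 0.5500, so θ = 56.63°.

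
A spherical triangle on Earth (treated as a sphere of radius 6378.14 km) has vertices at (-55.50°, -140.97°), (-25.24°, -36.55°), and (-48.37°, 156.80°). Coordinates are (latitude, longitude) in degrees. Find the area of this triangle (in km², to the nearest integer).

Side lengths (central angles): a = 1.8400, b = 0.6579, c = 1.3451 rad; semiperimeter s = 1.9214.
By l'Huilier's theorem, tan(E/4) = √[tan(s/2) tan((s−a)/2) tan((s−b)/2) tan((s−c)/2)], giving spherical excess E = 0.4480 rad.
Area = E·R² = 0.4480 × (6378.14)² ≈ 18224604 km².

18224604 km²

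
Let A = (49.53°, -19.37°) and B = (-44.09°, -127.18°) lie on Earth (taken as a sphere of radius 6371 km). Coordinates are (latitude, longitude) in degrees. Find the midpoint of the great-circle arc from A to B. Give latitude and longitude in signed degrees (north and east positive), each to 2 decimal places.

4.60°, -77.25°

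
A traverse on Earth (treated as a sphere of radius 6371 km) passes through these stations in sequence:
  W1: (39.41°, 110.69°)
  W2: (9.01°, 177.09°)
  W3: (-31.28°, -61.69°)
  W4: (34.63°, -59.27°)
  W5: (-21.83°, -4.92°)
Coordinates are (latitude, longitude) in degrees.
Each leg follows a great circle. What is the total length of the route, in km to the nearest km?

Leg W1→W2: central angle 1.1539 rad, distance 7351.5 km.
Leg W2→W3: central angle 2.1163 rad, distance 13482.8 km.
Leg W3→W4: central angle 1.1510 rad, distance 7333.2 km.
Leg W4→W5: central angle 1.3347 rad, distance 8503.6 km.
Total: 7351.5 + 13482.8 + 7333.2 + 8503.6 ≈ 36671 km.

36671 km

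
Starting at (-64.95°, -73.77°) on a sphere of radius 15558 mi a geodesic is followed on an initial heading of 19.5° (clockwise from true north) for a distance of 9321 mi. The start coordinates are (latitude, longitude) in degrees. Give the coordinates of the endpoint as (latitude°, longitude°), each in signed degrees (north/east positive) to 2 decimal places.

Angular distance δ = d/R = 9321/15558 = 0.59911 rad; initial bearing θ = 0.3403 rad.
sin φ₂ = sin φ₁ cos δ + cos φ₁ sin δ cos θ = (-0.9059)(0.8258) + (0.4234)(0.5639)(0.9426) = -0.5231, so φ₂ = -31.54°.
Δλ = atan2(sin θ sin δ cos φ₁, cos δ − sin φ₁ sin φ₂) = atan2(0.0797, 0.3520) = 12.760°.
λ₂ = -73.770° + 12.760° = -61.01°.

-31.54°, -61.01°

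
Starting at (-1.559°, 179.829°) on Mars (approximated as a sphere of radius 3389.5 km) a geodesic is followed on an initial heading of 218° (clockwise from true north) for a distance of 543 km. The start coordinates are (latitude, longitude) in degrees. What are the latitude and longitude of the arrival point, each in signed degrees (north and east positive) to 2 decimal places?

Angular distance δ = d/R = 543/3389.5 = 0.16020 rad; initial bearing θ = 3.8048 rad.
sin φ₂ = sin φ₁ cos δ + cos φ₁ sin δ cos θ = (-0.0272)(0.9872) + (0.9996)(0.1595)(-0.7880) = -0.1525, so φ₂ = -8.77°.
Δλ = atan2(sin θ sin δ cos φ₁, cos δ − sin φ₁ sin φ₂) = atan2(-0.0982, 0.9830) = -5.703°.
λ₂ = 179.829° − 5.703° = 174.13°.

-8.77°, 174.13°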